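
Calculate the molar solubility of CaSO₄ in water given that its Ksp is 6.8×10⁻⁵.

CaSO₄(s) ⇌ Ca²⁺(aq) + SO₄²⁻(aq)
If s mol/L of CaSO₄ dissolves, [Ca²⁺] = s and [SO₄²⁻] = s.
Ksp = [Ca²⁺][SO₄²⁻] = s · s = s^2
s^2 = 6.8×10⁻⁵
s = (6.8×10⁻⁵)^(1/2) = 8.2×10⁻³ mol L⁻¹

8.2×10⁻³ M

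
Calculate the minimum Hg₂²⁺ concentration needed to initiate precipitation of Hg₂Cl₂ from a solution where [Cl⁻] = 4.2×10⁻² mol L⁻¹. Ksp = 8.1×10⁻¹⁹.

4.6×10⁻¹⁶ M

Precipitation begins when Q = Ksp.
Hg₂Cl₂(s) ⇌ Hg₂²⁺(aq) + 2 Cl⁻(aq)
Ksp = [Hg₂²⁺][Cl⁻]^2 = [Hg₂²⁺](4.2×10⁻²)^2
[Hg₂²⁺] = 8.1×10⁻¹⁹ / (4.2×10⁻²)^2 = 4.6×10⁻¹⁶
[Hg₂²⁺] = 4.6×10⁻¹⁶ mol L⁻¹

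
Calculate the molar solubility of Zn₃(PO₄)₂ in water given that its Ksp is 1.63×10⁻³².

Zn₃(PO₄)₂(s) ⇌ 3 Zn²⁺(aq) + 2 PO₄³⁻(aq)
For each mole of Zn₃(PO₄)₂ that dissolves per liter, [Zn²⁺] = 3s and [PO₄³⁻] = 2s; let s denote this solubility.
Ksp = [Zn²⁺]^3[PO₄³⁻]^2 = (3s)^3 · (2s)^2 = 108s^5
108s^5 = 1.63×10⁻³²  ⇒  s^5 = 1.51×10⁻³⁴
Taking the 5th root, s = 1.72×10⁻⁷ mol/L.

1.72×10⁻⁷ M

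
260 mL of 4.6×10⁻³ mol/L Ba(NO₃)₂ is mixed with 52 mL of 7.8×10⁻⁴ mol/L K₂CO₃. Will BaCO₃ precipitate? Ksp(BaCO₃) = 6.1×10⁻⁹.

The combined volume is 312 mL.
[Ba²⁺] = (4.6×10⁻³)(260)/312 = 3.8×10⁻³ mol/L
[CO₃²⁻] = (7.8×10⁻⁴)(52)/312 = 1.3×10⁻⁴ mol/L
Q = [Ba²⁺][CO₃²⁻] = 5.0×10⁻⁷
Because Q > Ksp (5.0×10⁻⁷ vs 6.1×10⁻⁹), a precipitate of BaCO₃ forms.

Yes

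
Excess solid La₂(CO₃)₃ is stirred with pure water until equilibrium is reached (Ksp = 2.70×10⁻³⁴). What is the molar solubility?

7.58×10⁻⁸ M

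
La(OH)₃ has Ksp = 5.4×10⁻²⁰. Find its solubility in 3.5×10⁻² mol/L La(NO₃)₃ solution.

3.9×10⁻⁷ M

La(OH)₃(s) ⇌ La³⁺(aq) + 3 OH⁻(aq)
With La³⁺ already at 3.5×10⁻² mol/L and s small, take [La³⁺] ≈ 3.5×10⁻² mol/L and [OH⁻] = 3s.
Ksp = [La³⁺][OH⁻]^3 = (3.5×10⁻²)(3s)^3
(3s)^3 = 5.4×10⁻²⁰ / (3.5×10⁻²) = 1.5×10⁻¹⁸
s = 3.9×10⁻⁷ mol/L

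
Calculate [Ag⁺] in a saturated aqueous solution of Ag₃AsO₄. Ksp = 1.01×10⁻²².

4.17×10⁻⁶ M

Ag₃AsO₄(s) ⇌ 3 Ag⁺(aq) + AsO₄³⁻(aq)
Let s be the molar solubility. Then [Ag⁺] = 3s and [AsO₄³⁻] = s.
Ksp = [Ag⁺]^3[AsO₄³⁻] = (3s)^3 · s = 27s^4 = 1.01×10⁻²²
s = 1.39×10⁻⁶ M
[Ag⁺] = 3s = 4.17×10⁻⁶ M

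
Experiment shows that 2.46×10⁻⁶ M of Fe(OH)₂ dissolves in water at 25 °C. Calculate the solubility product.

Fe(OH)₂(s) ⇌ Fe²⁺(aq) + 2 OH⁻(aq)
If s mol/L of Fe(OH)₂ dissolves, [Fe²⁺] = s and [OH⁻] = 2s.
Ksp = [Fe²⁺][OH⁻]^2 = s · (2s)^2 = 4s^3
Ksp = 4 × (2.46×10⁻⁶)^3 = 5.95×10⁻¹⁷

Ksp = 5.95×10⁻¹⁷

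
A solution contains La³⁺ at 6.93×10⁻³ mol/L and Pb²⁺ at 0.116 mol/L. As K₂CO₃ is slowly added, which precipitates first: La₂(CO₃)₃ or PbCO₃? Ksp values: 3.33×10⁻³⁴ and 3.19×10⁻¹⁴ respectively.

A salt starts to precipitate once the ion product Q reaches its Ksp.
For La₂(CO₃)₃: [CO₃²⁻] = (Ksp/[La³⁺]^2)^(1/3) = 1.91×10⁻¹⁰ mol/L
For PbCO₃: [CO₃²⁻] = (Ksp/[Pb²⁺]) = 2.75×10⁻¹³ mol/L
Since PbCO₃ needs less CO₃²⁻ to reach saturation, it precipitates first.

PbCO₃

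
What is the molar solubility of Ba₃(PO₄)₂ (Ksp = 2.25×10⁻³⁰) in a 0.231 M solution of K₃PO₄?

Ba₃(PO₄)₂(s) ⇌ 3 Ba²⁺(aq) + 2 PO₄³⁻(aq)
PO₄³⁻ is already present at 0.231 M. If s mol/L of Ba₃(PO₄)₂ dissolves, [Ba²⁺] = 3s while [PO₄³⁻] ≈ 0.231 M.
Ksp = [Ba²⁺]^3[PO₄³⁻]^2 = (3s)^3(0.231)^2
(3s)^3 = 2.25×10⁻³⁰ / (0.231)^2 = 4.22×10⁻²⁹
s = 1.16×10⁻¹⁰ M

1.16×10⁻¹⁰ M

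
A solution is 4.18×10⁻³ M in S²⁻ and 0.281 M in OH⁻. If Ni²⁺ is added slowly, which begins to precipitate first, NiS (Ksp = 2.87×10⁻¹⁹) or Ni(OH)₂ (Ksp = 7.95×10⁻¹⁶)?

NiS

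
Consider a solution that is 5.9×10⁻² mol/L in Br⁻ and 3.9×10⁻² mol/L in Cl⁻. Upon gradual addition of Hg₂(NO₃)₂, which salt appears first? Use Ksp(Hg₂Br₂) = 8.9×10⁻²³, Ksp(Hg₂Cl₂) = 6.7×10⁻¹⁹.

Hg₂Br₂

Precipitation of each salt begins when its ion product equals Ksp.
For Hg₂Br₂: [Hg₂²⁺] = (Ksp/[Br⁻]^2) = 2.6×10⁻²⁰ mol/L
For Hg₂Cl₂: [Hg₂²⁺] = (Ksp/[Cl⁻]^2) = 4.4×10⁻¹⁶ mol/L
Hg₂Br₂ requires the lower [Hg₂²⁺], so it precipitates first.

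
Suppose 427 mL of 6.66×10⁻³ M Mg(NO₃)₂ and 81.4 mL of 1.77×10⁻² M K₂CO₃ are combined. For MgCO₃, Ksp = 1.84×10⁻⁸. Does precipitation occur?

Yes

Total volume after mixing = 427 + 81.4 = 508.4 mL.
[Mg²⁺] = (6.66×10⁻³)(427)/508.4 = 5.59×10⁻³ M
[CO₃²⁻] = (1.77×10⁻²)(81.4)/508.4 = 2.83×10⁻³ M
Q = [Mg²⁺][CO₃²⁻] = 1.59×10⁻⁵
Since Q (1.59×10⁻⁵) exceeds Ksp (1.84×10⁻⁸), MgCO₃ will precipitate.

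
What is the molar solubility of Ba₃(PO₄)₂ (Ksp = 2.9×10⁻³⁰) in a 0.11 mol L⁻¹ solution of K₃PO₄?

2.1×10⁻¹⁰ M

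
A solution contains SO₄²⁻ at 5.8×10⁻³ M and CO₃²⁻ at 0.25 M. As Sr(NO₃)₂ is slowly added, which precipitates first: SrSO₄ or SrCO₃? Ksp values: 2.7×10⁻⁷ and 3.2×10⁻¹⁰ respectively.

Precipitation begins when Q = Ksp.
For SrSO₄: [Sr²⁺] = (Ksp/[SO₄²⁻]) = 4.7×10⁻⁵ M
For SrCO₃: [Sr²⁺] = (Ksp/[CO₃²⁻]) = 1.3×10⁻⁹ M
SrCO₃ requires the lower [Sr²⁺], so it precipitates first.

SrCO₃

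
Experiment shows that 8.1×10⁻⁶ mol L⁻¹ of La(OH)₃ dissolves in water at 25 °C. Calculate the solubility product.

La(OH)₃(s) ⇌ La³⁺(aq) + 3 OH⁻(aq)
If s mol/L of La(OH)₃ dissolves, [La³⁺] = s and [OH⁻] = 3s.
Ksp = [La³⁺][OH⁻]^3 = s · (3s)^3 = 27s^4
Ksp = 27 × (8.1×10⁻⁶)^4 = 1.2×10⁻¹⁹

Ksp = 1.2×10⁻¹⁹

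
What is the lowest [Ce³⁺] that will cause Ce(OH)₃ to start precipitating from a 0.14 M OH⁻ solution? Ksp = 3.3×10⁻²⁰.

Precipitation begins when Q = Ksp.
Ce(OH)₃(s) ⇌ Ce³⁺(aq) + 3 OH⁻(aq)
Ksp = [Ce³⁺][OH⁻]^3 = [Ce³⁺](0.14)^3
[Ce³⁺] = 3.3×10⁻²⁰ / (0.14)^3 = 1.2×10⁻¹⁷
[Ce³⁺] = 1.2×10⁻¹⁷ M

1.2×10⁻¹⁷ M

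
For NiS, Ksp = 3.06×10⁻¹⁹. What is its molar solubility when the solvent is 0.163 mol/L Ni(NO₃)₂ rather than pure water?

1.88×10⁻¹⁸ M

NiS(s) ⇌ Ni²⁺(aq) + S²⁻(aq)
The solution already contains Ni²⁺ at 0.163 mol/L. Let s be the molar solubility of NiS.
[Ni²⁺] ≈ 0.163 mol/L (common ion dominates); [S²⁻] = s.
Ksp = [Ni²⁺][S²⁻] = (0.163)s
s = 3.06×10⁻¹⁹ / (0.163) = 1.88×10⁻¹⁸
s = 1.88×10⁻¹⁸ mol/L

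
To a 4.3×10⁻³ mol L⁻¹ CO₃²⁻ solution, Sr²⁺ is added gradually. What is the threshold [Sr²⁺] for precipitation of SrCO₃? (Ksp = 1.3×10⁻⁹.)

Precipitation begins when Q = Ksp.
SrCO₃(s) ⇌ Sr²⁺(aq) + CO₃²⁻(aq)
Ksp = [Sr²⁺][CO₃²⁻] = [Sr²⁺](4.3×10⁻³)
[Sr²⁺] = 1.3×10⁻⁹ / (4.3×10⁻³) = 3.0×10⁻⁷
[Sr²⁺] = 3.0×10⁻⁷ mol L⁻¹

3.0×10⁻⁷ M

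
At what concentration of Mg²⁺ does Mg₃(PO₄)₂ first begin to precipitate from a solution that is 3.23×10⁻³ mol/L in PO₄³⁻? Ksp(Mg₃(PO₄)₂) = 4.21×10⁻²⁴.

7.39×10⁻⁷ M

Precipitation begins when Q = Ksp.
Mg₃(PO₄)₂(s) ⇌ 3 Mg²⁺(aq) + 2 PO₄³⁻(aq)
Ksp = [Mg²⁺]^3[PO₄³⁻]^2 = [Mg²⁺]^3(3.23×10⁻³)^2
[Mg²⁺]^3 = 4.21×10⁻²⁴ / (3.23×10⁻³)^2 = 4.04×10⁻¹⁹
[Mg²⁺] = 7.39×10⁻⁷ mol/L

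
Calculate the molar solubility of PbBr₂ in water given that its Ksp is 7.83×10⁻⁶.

1.25×10⁻² M

PbBr₂(s) ⇌ Pb²⁺(aq) + 2 Br⁻(aq)
With molar solubility s: [Pb²⁺] = s, [Br⁻] = 2s.
Ksp = [Pb²⁺][Br⁻]^2 = s · (2s)^2 = 4s^3
4s^3 = 7.83×10⁻⁶  ⇒  s^3 = 1.96×10⁻⁶
Taking the 3rd root, s = 1.25×10⁻² M.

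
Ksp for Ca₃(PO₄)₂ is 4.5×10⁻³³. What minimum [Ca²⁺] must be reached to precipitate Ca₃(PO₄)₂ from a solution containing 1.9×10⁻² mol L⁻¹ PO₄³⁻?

2.3×10⁻¹⁰ M

A salt starts to precipitate once the ion product Q reaches its Ksp.
Ca₃(PO₄)₂(s) ⇌ 3 Ca²⁺(aq) + 2 PO₄³⁻(aq)
Ksp = [Ca²⁺]^3[PO₄³⁻]^2 = [Ca²⁺]^3(1.9×10⁻²)^2
[Ca²⁺]^3 = 4.5×10⁻³³ / (1.9×10⁻²)^2 = 1.2×10⁻²⁹
[Ca²⁺] = 2.3×10⁻¹⁰ mol L⁻¹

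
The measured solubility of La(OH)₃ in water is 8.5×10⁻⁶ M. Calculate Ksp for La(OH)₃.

Ksp = 1.4×10⁻¹⁹

La(OH)₃(s) ⇌ La³⁺(aq) + 3 OH⁻(aq)
Let s be the molar solubility. Then [La³⁺] = s and [OH⁻] = 3s.
Ksp = [La³⁺][OH⁻]^3 = s · (3s)^3 = 27s^4
Ksp = 27 × (8.5×10⁻⁶)^4 = 1.4×10⁻¹⁹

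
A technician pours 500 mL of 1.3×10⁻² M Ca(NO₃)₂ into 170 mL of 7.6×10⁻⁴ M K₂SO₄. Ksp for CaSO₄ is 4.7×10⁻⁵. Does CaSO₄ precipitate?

No

After mixing, V = 500 mL + 170 mL = 670 mL.
[Ca²⁺] = (1.3×10⁻²)(500)/670 = 9.7×10⁻³ M
[SO₄²⁻] = (7.6×10⁻⁴)(170)/670 = 1.9×10⁻⁴ M
Q = [Ca²⁺][SO₄²⁻] = 1.9×10⁻⁶
Q < Ksp (1.9×10⁻⁶ vs 4.7×10⁻⁵); the solution remains unsaturated and no precipitate forms.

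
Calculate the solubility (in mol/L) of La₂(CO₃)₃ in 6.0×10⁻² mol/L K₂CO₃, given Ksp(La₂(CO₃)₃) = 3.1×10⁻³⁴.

6.0×10⁻¹⁶ M

La₂(CO₃)₃(s) ⇌ 2 La³⁺(aq) + 3 CO₃²⁻(aq)
With CO₃²⁻ already at 6.0×10⁻² mol/L and s small, take [CO₃²⁻] ≈ 6.0×10⁻² mol/L and [La³⁺] = 2s.
Ksp = [La³⁺]^2[CO₃²⁻]^3 = (2s)^2(6.0×10⁻²)^3
(2s)^2 = 3.1×10⁻³⁴ / (6.0×10⁻²)^3 = 1.4×10⁻³⁰
s = 6.0×10⁻¹⁶ mol/L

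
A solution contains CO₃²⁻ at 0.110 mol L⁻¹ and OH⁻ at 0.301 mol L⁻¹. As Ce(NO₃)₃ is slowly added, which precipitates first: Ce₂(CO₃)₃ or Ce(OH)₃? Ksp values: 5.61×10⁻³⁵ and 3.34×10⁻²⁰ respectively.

Ce(OH)₃

The threshold for precipitation is Q = Ksp.
For Ce₂(CO₃)₃: [Ce³⁺] = (Ksp/[CO₃²⁻]^3)^(1/2) = 2.05×10⁻¹⁶ mol L⁻¹
For Ce(OH)₃: [Ce³⁺] = (Ksp/[OH⁻]^3) = 1.22×10⁻¹⁸ mol L⁻¹
The smaller threshold [Ce³⁺] is reached first, so Ce(OH)₃ precipitates first.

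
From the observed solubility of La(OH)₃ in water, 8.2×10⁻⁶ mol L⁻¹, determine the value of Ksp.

Ksp = 1.2×10⁻¹⁹

La(OH)₃(s) ⇌ La³⁺(aq) + 3 OH⁻(aq)
Let s be the molar solubility. Then [La³⁺] = s and [OH⁻] = 3s.
Ksp = [La³⁺][OH⁻]^3 = s · (3s)^3 = 27s^4
Ksp = 27 × (8.2×10⁻⁶)^4 = 1.2×10⁻¹⁹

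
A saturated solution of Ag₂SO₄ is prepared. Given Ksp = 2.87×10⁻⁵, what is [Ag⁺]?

Ag₂SO₄(s) ⇌ 2 Ag⁺(aq) + SO₄²⁻(aq)
With molar solubility s: [Ag⁺] = 2s, [SO₄²⁻] = s.
Ksp = [Ag⁺]^2[SO₄²⁻] = (2s)^2 · s = 4s^3 = 2.87×10⁻⁵
s = 1.93×10⁻² mol L⁻¹
[Ag⁺] = 2s = 3.86×10⁻² mol L⁻¹

3.86×10⁻² M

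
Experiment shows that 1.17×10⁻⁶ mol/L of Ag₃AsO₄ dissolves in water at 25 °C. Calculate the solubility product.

Ksp = 5.06×10⁻²³

Ag₃AsO₄(s) ⇌ 3 Ag⁺(aq) + AsO₄³⁻(aq)
For each mole of Ag₃AsO₄ that dissolves per liter, [Ag⁺] = 3s and [AsO₄³⁻] = s; let s denote this solubility.
Ksp = [Ag⁺]^3[AsO₄³⁻] = (3s)^3 · s = 27s^4
Ksp = 27 × (1.17×10⁻⁶)^4 = 5.06×10⁻²³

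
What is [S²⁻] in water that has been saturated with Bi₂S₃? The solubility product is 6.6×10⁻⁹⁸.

4.3×10⁻²⁰ M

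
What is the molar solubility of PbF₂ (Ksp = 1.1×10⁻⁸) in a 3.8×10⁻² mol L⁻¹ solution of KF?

PbF₂(s) ⇌ Pb²⁺(aq) + 2 F⁻(aq)
With F⁻ already at 3.8×10⁻² mol L⁻¹ and s small, take [F⁻] ≈ 3.8×10⁻² mol L⁻¹ and [Pb²⁺] = s.
Ksp = [Pb²⁺][F⁻]^2 = s(3.8×10⁻²)^2
s = 1.1×10⁻⁸ / (3.8×10⁻²)^2 = 7.6×10⁻⁶
s = 7.6×10⁻⁶ mol L⁻¹

7.6×10⁻⁶ M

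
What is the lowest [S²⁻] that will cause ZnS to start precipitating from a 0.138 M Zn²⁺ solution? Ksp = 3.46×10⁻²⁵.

The threshold for precipitation is Q = Ksp.
ZnS(s) ⇌ Zn²⁺(aq) + S²⁻(aq)
Ksp = [Zn²⁺][S²⁻] = [S²⁻](0.138)
[S²⁻] = 3.46×10⁻²⁵ / (0.138) = 2.51×10⁻²⁴
[S²⁻] = 2.51×10⁻²⁴ M

2.51×10⁻²⁴ M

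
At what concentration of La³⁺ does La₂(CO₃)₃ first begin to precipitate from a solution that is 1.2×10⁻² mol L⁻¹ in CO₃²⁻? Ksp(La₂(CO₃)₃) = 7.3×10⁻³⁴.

2.1×10⁻¹⁴ M

A salt starts to precipitate once the ion product Q reaches its Ksp.
La₂(CO₃)₃(s) ⇌ 2 La³⁺(aq) + 3 CO₃²⁻(aq)
Ksp = [La³⁺]^2[CO₃²⁻]^3 = [La³⁺]^2(1.2×10⁻²)^3
[La³⁺]^2 = 7.3×10⁻³⁴ / (1.2×10⁻²)^3 = 4.2×10⁻²⁸
[La³⁺] = 2.1×10⁻¹⁴ mol L⁻¹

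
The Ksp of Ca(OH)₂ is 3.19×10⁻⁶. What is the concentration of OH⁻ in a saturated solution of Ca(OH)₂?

1.85×10⁻² M

Ca(OH)₂(s) ⇌ Ca²⁺(aq) + 2 OH⁻(aq)
If s mol/L of Ca(OH)₂ dissolves, [Ca²⁺] = s and [OH⁻] = 2s.
Ksp = [Ca²⁺][OH⁻]^2 = s · (2s)^2 = 4s^3 = 3.19×10⁻⁶
s = 9.27×10⁻³ mol/L
[OH⁻] = 2s = 1.85×10⁻² mol/L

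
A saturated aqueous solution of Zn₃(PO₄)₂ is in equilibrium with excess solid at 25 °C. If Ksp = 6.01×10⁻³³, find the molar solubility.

Zn₃(PO₄)₂(s) ⇌ 3 Zn²⁺(aq) + 2 PO₄³⁻(aq)
With molar solubility s: [Zn²⁺] = 3s, [PO₄³⁻] = 2s.
Ksp = [Zn²⁺]^3[PO₄³⁻]^2 = (3s)^3 · (2s)^2 = 108s^5
108s^5 = 6.01×10⁻³³  ⇒  s^5 = 5.56×10⁻³⁵
s = 1.41×10⁻⁷ M

1.41×10⁻⁷ M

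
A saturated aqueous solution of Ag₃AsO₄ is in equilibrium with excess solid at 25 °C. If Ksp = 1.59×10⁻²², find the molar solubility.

Ag₃AsO₄(s) ⇌ 3 Ag⁺(aq) + AsO₄³⁻(aq)
Let s be the molar solubility. Then [Ag⁺] = 3s and [AsO₄³⁻] = s.
Ksp = [Ag⁺]^3[AsO₄³⁻] = (3s)^3 · s = 27s^4
27s^4 = 1.59×10⁻²²  ⇒  s^4 = 5.89×10⁻²⁴
s = (5.89×10⁻²⁴)^(1/4) = 1.56×10⁻⁶ M

1.56×10⁻⁶ M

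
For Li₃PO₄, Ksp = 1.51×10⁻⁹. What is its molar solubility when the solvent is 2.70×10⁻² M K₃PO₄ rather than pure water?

1.27×10⁻³ M

Li₃PO₄(s) ⇌ 3 Li⁺(aq) + PO₄³⁻(aq)
PO₄³⁻ is already present at 2.70×10⁻² M. If s mol/L of Li₃PO₄ dissolves, [Li⁺] = 3s while [PO₄³⁻] ≈ 2.70×10⁻² M.
Ksp = [Li⁺]^3[PO₄³⁻] = (3s)^3(2.70×10⁻²)
(3s)^3 = 1.51×10⁻⁹ / (2.70×10⁻²) = 5.59×10⁻⁸
s = 1.27×10⁻³ M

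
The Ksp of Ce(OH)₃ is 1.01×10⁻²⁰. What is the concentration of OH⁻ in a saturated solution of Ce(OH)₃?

Ce(OH)₃(s) ⇌ Ce³⁺(aq) + 3 OH⁻(aq)
For each mole of Ce(OH)₃ that dissolves per liter, [Ce³⁺] = s and [OH⁻] = 3s; let s denote this solubility.
Ksp = [Ce³⁺][OH⁻]^3 = s · (3s)^3 = 27s^4 = 1.01×10⁻²⁰
s = 4.40×10⁻⁶ mol/L
[OH⁻] = 3s = 1.32×10⁻⁵ mol/L

1.32×10⁻⁵ M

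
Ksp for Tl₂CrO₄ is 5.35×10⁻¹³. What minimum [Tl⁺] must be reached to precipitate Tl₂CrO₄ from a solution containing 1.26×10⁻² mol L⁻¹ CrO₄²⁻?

6.52×10⁻⁶ M

Each salt precipitates once Q = Ksp for that salt.
Tl₂CrO₄(s) ⇌ 2 Tl⁺(aq) + CrO₄²⁻(aq)
Ksp = [Tl⁺]^2[CrO₄²⁻] = [Tl⁺]^2(1.26×10⁻²)
[Tl⁺]^2 = 5.35×10⁻¹³ / (1.26×10⁻²) = 4.25×10⁻¹¹
[Tl⁺] = 6.52×10⁻⁶ mol L⁻¹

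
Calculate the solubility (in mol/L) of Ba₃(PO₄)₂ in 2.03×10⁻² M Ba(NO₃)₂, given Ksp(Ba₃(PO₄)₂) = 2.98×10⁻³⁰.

Ba₃(PO₄)₂(s) ⇌ 3 Ba²⁺(aq) + 2 PO₄³⁻(aq)
The solution already contains Ba²⁺ at 2.03×10⁻² M. Let s be the molar solubility of Ba₃(PO₄)₂.
[Ba²⁺] ≈ 2.03×10⁻² M (common ion dominates); [PO₄³⁻] = 2s.
Ksp = [Ba²⁺]^3[PO₄³⁻]^2 = (2.03×10⁻²)^3(2s)^2
(2s)^2 = 2.98×10⁻³⁰ / (2.03×10⁻²)^3 = 3.56×10⁻²⁵
s = 2.98×10⁻¹³ M

2.98×10⁻¹³ M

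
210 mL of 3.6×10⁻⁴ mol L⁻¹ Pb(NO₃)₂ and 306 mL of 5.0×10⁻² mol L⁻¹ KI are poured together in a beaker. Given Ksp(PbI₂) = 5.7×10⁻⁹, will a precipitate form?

Yes

The combined volume is 516 mL.
[Pb²⁺] = (3.6×10⁻⁴)(210)/516 = 1.5×10⁻⁴ mol L⁻¹
[I⁻] = (5.0×10⁻²)(306)/516 = 3.0×10⁻² mol L⁻¹
Q = [Pb²⁺][I⁻]^2 = 1.3×10⁻⁷
Q = 1.3×10⁻⁷ > Ksp = 5.7×10⁻⁹, so the solution is supersaturated and PbI₂ precipitates.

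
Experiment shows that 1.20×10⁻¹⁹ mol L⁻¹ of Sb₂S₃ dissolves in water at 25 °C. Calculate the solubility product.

Ksp = 2.69×10⁻⁹³

Sb₂S₃(s) ⇌ 2 Sb³⁺(aq) + 3 S²⁻(aq)
If s mol/L of Sb₂S₃ dissolves, [Sb³⁺] = 2s and [S²⁻] = 3s.
Ksp = [Sb³⁺]^2[S²⁻]^3 = (2s)^2 · (3s)^3 = 108s^5
Ksp = 108 × (1.20×10⁻¹⁹)^5 = 2.69×10⁻⁹³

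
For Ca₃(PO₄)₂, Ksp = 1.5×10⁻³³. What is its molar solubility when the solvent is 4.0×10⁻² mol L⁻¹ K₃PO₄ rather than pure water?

3.3×10⁻¹¹ M

Ca₃(PO₄)₂(s) ⇌ 3 Ca²⁺(aq) + 2 PO₄³⁻(aq)
With PO₄³⁻ already at 4.0×10⁻² mol L⁻¹ and s small, take [PO₄³⁻] ≈ 4.0×10⁻² mol L⁻¹ and [Ca²⁺] = 3s.
Ksp = [Ca²⁺]^3[PO₄³⁻]^2 = (3s)^3(4.0×10⁻²)^2
(3s)^3 = 1.5×10⁻³³ / (4.0×10⁻²)^2 = 9.4×10⁻³¹
s = 3.3×10⁻¹¹ mol L⁻¹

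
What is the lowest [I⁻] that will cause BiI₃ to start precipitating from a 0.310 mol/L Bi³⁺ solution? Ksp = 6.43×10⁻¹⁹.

1.28×10⁻⁶ M

The threshold for precipitation is Q = Ksp.
BiI₃(s) ⇌ Bi³⁺(aq) + 3 I⁻(aq)
Ksp = [Bi³⁺][I⁻]^3 = [I⁻]^3(0.310)
[I⁻]^3 = 6.43×10⁻¹⁹ / (0.310) = 2.07×10⁻¹⁸
[I⁻] = 1.28×10⁻⁶ mol/L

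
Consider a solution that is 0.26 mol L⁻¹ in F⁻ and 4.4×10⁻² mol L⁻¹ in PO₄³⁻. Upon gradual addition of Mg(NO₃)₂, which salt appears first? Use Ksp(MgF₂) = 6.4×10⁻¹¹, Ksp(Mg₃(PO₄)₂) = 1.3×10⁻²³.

MgF₂

Each salt precipitates once Q = Ksp for that salt.
For MgF₂: [Mg²⁺] = (Ksp/[F⁻]^2) = 9.5×10⁻¹⁰ mol L⁻¹
For Mg₃(PO₄)₂: [Mg²⁺] = (Ksp/[PO₄³⁻]^2)^(1/3) = 1.9×10⁻⁷ mol L⁻¹
The smaller threshold [Mg²⁺] is reached first, so MgF₂ precipitates first.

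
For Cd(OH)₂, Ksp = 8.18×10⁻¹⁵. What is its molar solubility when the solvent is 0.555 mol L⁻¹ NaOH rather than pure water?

2.66×10⁻¹⁴ M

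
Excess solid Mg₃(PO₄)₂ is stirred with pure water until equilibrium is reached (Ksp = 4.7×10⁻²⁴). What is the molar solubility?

Mg₃(PO₄)₂(s) ⇌ 3 Mg²⁺(aq) + 2 PO₄³⁻(aq)
With molar solubility s: [Mg²⁺] = 3s, [PO₄³⁻] = 2s.
Ksp = [Mg²⁺]^3[PO₄³⁻]^2 = (3s)^3 · (2s)^2 = 108s^5
108s^5 = 4.7×10⁻²⁴  ⇒  s^5 = 4.4×10⁻²⁶
s = 8.5×10⁻⁶ mol/L

8.5×10⁻⁶ M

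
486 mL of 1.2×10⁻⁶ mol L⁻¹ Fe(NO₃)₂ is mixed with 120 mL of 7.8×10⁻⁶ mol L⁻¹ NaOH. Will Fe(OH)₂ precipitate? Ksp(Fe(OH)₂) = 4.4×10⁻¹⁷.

No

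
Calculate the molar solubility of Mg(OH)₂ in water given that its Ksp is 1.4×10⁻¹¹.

1.5×10⁻⁴ M

Mg(OH)₂(s) ⇌ Mg²⁺(aq) + 2 OH⁻(aq)
With molar solubility s: [Mg²⁺] = s, [OH⁻] = 2s.
Ksp = [Mg²⁺][OH⁻]^2 = s · (2s)^2 = 4s^3
4s^3 = 1.4×10⁻¹¹  ⇒  s^3 = 3.5×10⁻¹²
Taking the 3rd root, s = 1.5×10⁻⁴ M.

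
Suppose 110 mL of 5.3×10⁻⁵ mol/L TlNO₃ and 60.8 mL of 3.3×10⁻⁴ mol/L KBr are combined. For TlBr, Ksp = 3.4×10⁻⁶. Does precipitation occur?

No

The combined volume is 170.8 mL.
[Tl⁺] = (5.3×10⁻⁵)(110)/170.8 = 3.4×10⁻⁵ mol/L
[Br⁻] = (3.3×10⁻⁴)(60.8)/170.8 = 1.2×10⁻⁴ mol/L
Q = [Tl⁺][Br⁻] = 4.0×10⁻⁹
Q < Ksp (4.0×10⁻⁹ vs 3.4×10⁻⁶); the solution remains unsaturated and no precipitate forms.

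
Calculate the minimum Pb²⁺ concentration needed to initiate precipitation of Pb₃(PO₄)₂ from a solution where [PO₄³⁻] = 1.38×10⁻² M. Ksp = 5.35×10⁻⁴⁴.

6.55×10⁻¹⁴ M

Precipitation begins when Q = Ksp.
Pb₃(PO₄)₂(s) ⇌ 3 Pb²⁺(aq) + 2 PO₄³⁻(aq)
Ksp = [Pb²⁺]^3[PO₄³⁻]^2 = [Pb²⁺]^3(1.38×10⁻²)^2
[Pb²⁺]^3 = 5.35×10⁻⁴⁴ / (1.38×10⁻²)^2 = 2.81×10⁻⁴⁰
[Pb²⁺] = 6.55×10⁻¹⁴ M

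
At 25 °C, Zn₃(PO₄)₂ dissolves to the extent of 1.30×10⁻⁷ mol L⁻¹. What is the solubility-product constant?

Zn₃(PO₄)₂(s) ⇌ 3 Zn²⁺(aq) + 2 PO₄³⁻(aq)
With molar solubility s: [Zn²⁺] = 3s, [PO₄³⁻] = 2s.
Ksp = [Zn²⁺]^3[PO₄³⁻]^2 = (3s)^3 · (2s)^2 = 108s^5
Ksp = 108 × (1.30×10⁻⁷)^5 = 4.01×10⁻³³

Ksp = 4.01×10⁻³³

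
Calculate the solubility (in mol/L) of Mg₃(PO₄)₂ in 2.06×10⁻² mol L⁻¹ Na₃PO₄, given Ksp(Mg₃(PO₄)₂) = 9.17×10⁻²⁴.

Mg₃(PO₄)₂(s) ⇌ 3 Mg²⁺(aq) + 2 PO₄³⁻(aq)
PO₄³⁻ is already present at 2.06×10⁻² mol L⁻¹. If s mol/L of Mg₃(PO₄)₂ dissolves, [Mg²⁺] = 3s while [PO₄³⁻] ≈ 2.06×10⁻² mol L⁻¹.
Ksp = [Mg²⁺]^3[PO₄³⁻]^2 = (3s)^3(2.06×10⁻²)^2
(3s)^3 = 9.17×10⁻²⁴ / (2.06×10⁻²)^2 = 2.16×10⁻²⁰
s = 9.28×10⁻⁸ mol L⁻¹

9.28×10⁻⁸ M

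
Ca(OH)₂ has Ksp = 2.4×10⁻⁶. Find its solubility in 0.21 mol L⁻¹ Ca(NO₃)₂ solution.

1.7×10⁻³ M

Ca(OH)₂(s) ⇌ Ca²⁺(aq) + 2 OH⁻(aq)
Ca²⁺ is already present at 0.21 mol L⁻¹. If s mol/L of Ca(OH)₂ dissolves, [OH⁻] = 2s while [Ca²⁺] ≈ 0.21 mol L⁻¹.
Ksp = [Ca²⁺][OH⁻]^2 = (0.21)(2s)^2
(2s)^2 = 2.4×10⁻⁶ / (0.21) = 1.1×10⁻⁵
s = 1.7×10⁻³ mol L⁻¹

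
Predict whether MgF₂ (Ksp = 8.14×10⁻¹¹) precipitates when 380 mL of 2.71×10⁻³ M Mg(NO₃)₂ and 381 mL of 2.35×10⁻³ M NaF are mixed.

Yes

The combined volume is 761 mL.
[Mg²⁺] = (2.71×10⁻³)(380)/761 = 1.35×10⁻³ M
[F⁻] = (2.35×10⁻³)(381)/761 = 1.18×10⁻³ M
Q = [Mg²⁺][F⁻]^2 = 1.87×10⁻⁹
Because Q > Ksp (1.87×10⁻⁹ vs 8.14×10⁻¹¹), a precipitate of MgF₂ forms.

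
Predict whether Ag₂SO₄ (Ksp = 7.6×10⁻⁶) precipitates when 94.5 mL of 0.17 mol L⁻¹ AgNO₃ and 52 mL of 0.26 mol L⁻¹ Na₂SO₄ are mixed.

Total volume after mixing = 94.5 + 52 = 146.5 mL.
[Ag⁺] = (0.17)(94.5)/146.5 = 0.11 mol L⁻¹
[SO₄²⁻] = (0.26)(52)/146.5 = 9.2×10⁻² mol L⁻¹
Q = [Ag⁺]^2[SO₄²⁻] = 1.1×10⁻³
Since Q (1.1×10⁻³) exceeds Ksp (7.6×10⁻⁶), Ag₂SO₄ will precipitate.

Yes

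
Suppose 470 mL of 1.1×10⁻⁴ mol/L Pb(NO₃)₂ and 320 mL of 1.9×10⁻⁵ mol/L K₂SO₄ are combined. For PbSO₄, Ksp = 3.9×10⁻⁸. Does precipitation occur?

No

Total volume after mixing = 470 + 320 = 790 mL.
[Pb²⁺] = (1.1×10⁻⁴)(470)/790 = 6.5×10⁻⁵ mol/L
[SO₄²⁻] = (1.9×10⁻⁵)(320)/790 = 7.7×10⁻⁶ mol/L
Q = [Pb²⁺][SO₄²⁻] = 5.0×10⁻¹⁰
Q < Ksp (5.0×10⁻¹⁰ vs 3.9×10⁻⁸); the solution remains unsaturated and no precipitate forms.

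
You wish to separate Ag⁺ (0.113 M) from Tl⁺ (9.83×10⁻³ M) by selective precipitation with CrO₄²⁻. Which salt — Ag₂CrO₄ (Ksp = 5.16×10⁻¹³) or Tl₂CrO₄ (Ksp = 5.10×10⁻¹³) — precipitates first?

The threshold for precipitation is Q = Ksp.
For Ag₂CrO₄: [CrO₄²⁻] = (Ksp/[Ag⁺]^2) = 4.04×10⁻¹¹ M
For Tl₂CrO₄: [CrO₄²⁻] = (Ksp/[Tl⁺]^2) = 5.28×10⁻⁹ M
Ag₂CrO₄ requires the lower [CrO₄²⁻], so it precipitates first.

Ag₂CrO₄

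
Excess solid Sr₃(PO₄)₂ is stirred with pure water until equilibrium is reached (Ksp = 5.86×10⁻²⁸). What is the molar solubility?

Sr₃(PO₄)₂(s) ⇌ 3 Sr²⁺(aq) + 2 PO₄³⁻(aq)
If s mol/L of Sr₃(PO₄)₂ dissolves, [Sr²⁺] = 3s and [PO₄³⁻] = 2s.
Ksp = [Sr²⁺]^3[PO₄³⁻]^2 = (3s)^3 · (2s)^2 = 108s^5
108s^5 = 5.86×10⁻²⁸  ⇒  s^5 = 5.43×10⁻³⁰
Taking the 5th root, s = 1.40×10⁻⁶ M.

1.40×10⁻⁶ M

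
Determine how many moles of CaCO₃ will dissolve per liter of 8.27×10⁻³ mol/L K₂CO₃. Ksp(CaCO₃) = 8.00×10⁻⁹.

CaCO₃(s) ⇌ Ca²⁺(aq) + CO₃²⁻(aq)
With CO₃²⁻ already at 8.27×10⁻³ mol/L and s small, take [CO₃²⁻] ≈ 8.27×10⁻³ mol/L and [Ca²⁺] = s.
Ksp = [Ca²⁺][CO₃²⁻] = s(8.27×10⁻³)
s = 8.00×10⁻⁹ / (8.27×10⁻³) = 9.67×10⁻⁷
s = 9.67×10⁻⁷ mol/L

9.67×10⁻⁷ M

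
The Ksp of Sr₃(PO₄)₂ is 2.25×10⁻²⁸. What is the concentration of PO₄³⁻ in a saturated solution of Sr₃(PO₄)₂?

2.32×10⁻⁶ M

Sr₃(PO₄)₂(s) ⇌ 3 Sr²⁺(aq) + 2 PO₄³⁻(aq)
For each mole of Sr₃(PO₄)₂ that dissolves per liter, [Sr²⁺] = 3s and [PO₄³⁻] = 2s; let s denote this solubility.
Ksp = [Sr²⁺]^3[PO₄³⁻]^2 = (3s)^3 · (2s)^2 = 108s^5 = 2.25×10⁻²⁸
s = 1.16×10⁻⁶ mol L⁻¹
[PO₄³⁻] = 2s = 2.32×10⁻⁶ mol L⁻¹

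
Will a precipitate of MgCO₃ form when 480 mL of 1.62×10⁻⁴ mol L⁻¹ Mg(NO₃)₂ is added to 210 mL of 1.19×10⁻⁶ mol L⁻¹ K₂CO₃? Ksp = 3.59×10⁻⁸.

No

After mixing, V = 480 mL + 210 mL = 690 mL.
[Mg²⁺] = (1.62×10⁻⁴)(480)/690 = 1.13×10⁻⁴ mol L⁻¹
[CO₃²⁻] = (1.19×10⁻⁶)(210)/690 = 3.62×10⁻⁷ mol L⁻¹
Q = [Mg²⁺][CO₃²⁻] = 4.08×10⁻¹¹
Q < Ksp (4.08×10⁻¹¹ vs 3.59×10⁻⁸); the solution remains unsaturated and no precipitate forms.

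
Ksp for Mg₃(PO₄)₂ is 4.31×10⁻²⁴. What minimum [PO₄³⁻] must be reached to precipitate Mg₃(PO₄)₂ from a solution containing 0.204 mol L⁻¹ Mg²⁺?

2.25×10⁻¹¹ M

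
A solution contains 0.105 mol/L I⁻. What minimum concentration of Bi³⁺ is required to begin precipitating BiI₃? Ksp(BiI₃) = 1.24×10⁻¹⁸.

1.07×10⁻¹⁵ M

The threshold for precipitation is Q = Ksp.
BiI₃(s) ⇌ Bi³⁺(aq) + 3 I⁻(aq)
Ksp = [Bi³⁺][I⁻]^3 = [Bi³⁺](0.105)^3
[Bi³⁺] = 1.24×10⁻¹⁸ / (0.105)^3 = 1.07×10⁻¹⁵
[Bi³⁺] = 1.07×10⁻¹⁵ mol/L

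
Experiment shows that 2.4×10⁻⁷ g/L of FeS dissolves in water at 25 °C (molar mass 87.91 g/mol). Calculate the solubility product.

Convert to molarity: s = 2.4×10⁻⁷ / 87.91 = 2.730×10⁻⁹ mol/L
FeS(s) ⇌ Fe²⁺(aq) + S²⁻(aq)
If s mol/L of FeS dissolves, [Fe²⁺] = s and [S²⁻] = s.
Ksp = [Fe²⁺][S²⁻] = s · s = s^2
Ksp = (2.730×10⁻⁹)^2 = 7.5×10⁻¹⁸

Ksp = 7.5×10⁻¹⁸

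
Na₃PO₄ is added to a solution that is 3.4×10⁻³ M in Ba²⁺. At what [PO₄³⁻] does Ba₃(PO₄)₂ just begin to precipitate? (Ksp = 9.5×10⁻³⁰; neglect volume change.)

A salt starts to precipitate once the ion product Q reaches its Ksp.
Ba₃(PO₄)₂(s) ⇌ 3 Ba²⁺(aq) + 2 PO₄³⁻(aq)
Ksp = [Ba²⁺]^3[PO₄³⁻]^2 = [PO₄³⁻]^2(3.4×10⁻³)^3
[PO₄³⁻]^2 = 9.5×10⁻³⁰ / (3.4×10⁻³)^3 = 2.4×10⁻²²
[PO₄³⁻] = 1.6×10⁻¹¹ M

1.6×10⁻¹¹ M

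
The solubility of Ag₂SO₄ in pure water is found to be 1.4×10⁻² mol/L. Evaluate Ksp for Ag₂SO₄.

Ksp = 1.1×10⁻⁵

Ag₂SO₄(s) ⇌ 2 Ag⁺(aq) + SO₄²⁻(aq)
Call the molar solubility s, so that [Ag⁺] = 2s and [SO₄²⁻] = s.
Ksp = [Ag⁺]^2[SO₄²⁻] = (2s)^2 · s = 4s^3
Ksp = 4 × (1.4×10⁻²)^3 = 1.1×10⁻⁵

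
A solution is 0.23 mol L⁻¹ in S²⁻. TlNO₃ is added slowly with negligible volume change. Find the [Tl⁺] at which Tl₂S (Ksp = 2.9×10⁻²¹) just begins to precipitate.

1.1×10⁻¹⁰ M

Precipitation begins when Q = Ksp.
Tl₂S(s) ⇌ 2 Tl⁺(aq) + S²⁻(aq)
Ksp = [Tl⁺]^2[S²⁻] = [Tl⁺]^2(0.23)
[Tl⁺]^2 = 2.9×10⁻²¹ / (0.23) = 1.3×10⁻²⁰
[Tl⁺] = 1.1×10⁻¹⁰ mol L⁻¹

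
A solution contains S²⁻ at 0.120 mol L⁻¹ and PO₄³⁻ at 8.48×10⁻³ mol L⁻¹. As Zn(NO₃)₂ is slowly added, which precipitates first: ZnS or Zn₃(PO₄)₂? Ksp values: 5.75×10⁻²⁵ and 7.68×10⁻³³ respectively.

ZnS

A salt starts to precipitate once the ion product Q reaches its Ksp.
For ZnS: [Zn²⁺] = (Ksp/[S²⁻]) = 4.79×10⁻²⁴ mol L⁻¹
For Zn₃(PO₄)₂: [Zn²⁺] = (Ksp/[PO₄³⁻]^2)^(1/3) = 4.74×10⁻¹⁰ mol L⁻¹
ZnS requires the lower [Zn²⁺], so it precipitates first.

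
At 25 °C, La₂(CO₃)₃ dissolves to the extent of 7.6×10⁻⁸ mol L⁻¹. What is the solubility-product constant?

Ksp = 2.7×10⁻³⁴

La₂(CO₃)₃(s) ⇌ 2 La³⁺(aq) + 3 CO₃²⁻(aq)
Let s be the molar solubility. Then [La³⁺] = 2s and [CO₃²⁻] = 3s.
Ksp = [La³⁺]^2[CO₃²⁻]^3 = (2s)^2 · (3s)^3 = 108s^5
Ksp = 108 × (7.6×10⁻⁸)^5 = 2.7×10⁻³⁴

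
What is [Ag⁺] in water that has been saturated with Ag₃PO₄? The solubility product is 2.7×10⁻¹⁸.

5.3×10⁻⁵ M

Ag₃PO₄(s) ⇌ 3 Ag⁺(aq) + PO₄³⁻(aq)
If s mol/L of Ag₃PO₄ dissolves, [Ag⁺] = 3s and [PO₄³⁻] = s.
Ksp = [Ag⁺]^3[PO₄³⁻] = (3s)^3 · s = 27s^4 = 2.7×10⁻¹⁸
s = 1.8×10⁻⁵ mol/L
[Ag⁺] = 3s = 5.3×10⁻⁵ mol/L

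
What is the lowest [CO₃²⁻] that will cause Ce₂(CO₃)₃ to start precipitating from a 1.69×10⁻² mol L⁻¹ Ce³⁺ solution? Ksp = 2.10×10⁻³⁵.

Precipitation of each salt begins when its ion product equals Ksp.
Ce₂(CO₃)₃(s) ⇌ 2 Ce³⁺(aq) + 3 CO₃²⁻(aq)
Ksp = [Ce³⁺]^2[CO₃²⁻]^3 = [CO₃²⁻]^3(1.69×10⁻²)^2
[CO₃²⁻]^3 = 2.10×10⁻³⁵ / (1.69×10⁻²)^2 = 7.35×10⁻³²
[CO₃²⁻] = 4.19×10⁻¹¹ mol L⁻¹

4.19×10⁻¹¹ M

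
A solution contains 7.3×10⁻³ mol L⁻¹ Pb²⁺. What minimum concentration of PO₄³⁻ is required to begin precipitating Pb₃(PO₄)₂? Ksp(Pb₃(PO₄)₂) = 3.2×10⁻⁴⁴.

2.9×10⁻¹⁹ M

Each salt precipitates once Q = Ksp for that salt.
Pb₃(PO₄)₂(s) ⇌ 3 Pb²⁺(aq) + 2 PO₄³⁻(aq)
Ksp = [Pb²⁺]^3[PO₄³⁻]^2 = [PO₄³⁻]^2(7.3×10⁻³)^3
[PO₄³⁻]^2 = 3.2×10⁻⁴⁴ / (7.3×10⁻³)^3 = 8.2×10⁻³⁸
[PO₄³⁻] = 2.9×10⁻¹⁹ mol L⁻¹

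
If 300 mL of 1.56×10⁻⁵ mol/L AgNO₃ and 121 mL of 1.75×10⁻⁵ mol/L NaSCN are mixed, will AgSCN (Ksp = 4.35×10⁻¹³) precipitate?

The combined volume is 421 mL.
[Ag⁺] = (1.56×10⁻⁵)(300)/421 = 1.11×10⁻⁵ mol/L
[SCN⁻] = (1.75×10⁻⁵)(121)/421 = 5.03×10⁻⁶ mol/L
Q = [Ag⁺][SCN⁻] = 5.59×10⁻¹¹
Q = 5.59×10⁻¹¹ > Ksp = 4.35×10⁻¹³, so the solution is supersaturated and AgSCN precipitates.

Yes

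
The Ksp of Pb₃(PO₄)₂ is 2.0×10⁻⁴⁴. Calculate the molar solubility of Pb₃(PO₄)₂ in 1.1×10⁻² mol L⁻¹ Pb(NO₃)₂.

Pb₃(PO₄)₂(s) ⇌ 3 Pb²⁺(aq) + 2 PO₄³⁻(aq)
Pb²⁺ is already present at 1.1×10⁻² mol L⁻¹. If s mol/L of Pb₃(PO₄)₂ dissolves, [PO₄³⁻] = 2s while [Pb²⁺] ≈ 1.1×10⁻² mol L⁻¹.
Ksp = [Pb²⁺]^3[PO₄³⁻]^2 = (1.1×10⁻²)^3(2s)^2
(2s)^2 = 2.0×10⁻⁴⁴ / (1.1×10⁻²)^3 = 1.5×10⁻³⁸
s = 6.1×10⁻²⁰ mol L⁻¹

6.1×10⁻²⁰ M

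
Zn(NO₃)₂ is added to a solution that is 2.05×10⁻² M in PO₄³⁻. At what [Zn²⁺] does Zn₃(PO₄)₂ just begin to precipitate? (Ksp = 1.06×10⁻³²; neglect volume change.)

2.93×10⁻¹⁰ M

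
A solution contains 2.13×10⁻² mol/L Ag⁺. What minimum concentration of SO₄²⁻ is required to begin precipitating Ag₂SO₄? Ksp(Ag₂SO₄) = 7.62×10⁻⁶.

Each salt precipitates once Q = Ksp for that salt.
Ag₂SO₄(s) ⇌ 2 Ag⁺(aq) + SO₄²⁻(aq)
Ksp = [Ag⁺]^2[SO₄²⁻] = [SO₄²⁻](2.13×10⁻²)^2
[SO₄²⁻] = 7.62×10⁻⁶ / (2.13×10⁻²)^2 = 1.68×10⁻²
[SO₄²⁻] = 1.68×10⁻² mol/L

1.68×10⁻² M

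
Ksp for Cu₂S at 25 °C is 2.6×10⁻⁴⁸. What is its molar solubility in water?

8.7×10⁻¹⁷ M

Cu₂S(s) ⇌ 2 Cu⁺(aq) + S²⁻(aq)
If s mol/L of Cu₂S dissolves, [Cu⁺] = 2s and [S²⁻] = s.
Ksp = [Cu⁺]^2[S²⁻] = (2s)^2 · s = 4s^3
4s^3 = 2.6×10⁻⁴⁸  ⇒  s^3 = 6.5×10⁻⁴⁹
Taking the 3rd root, s = 8.7×10⁻¹⁷ M.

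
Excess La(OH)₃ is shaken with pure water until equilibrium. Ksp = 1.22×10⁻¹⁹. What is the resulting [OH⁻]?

2.46×10⁻⁵ M

La(OH)₃(s) ⇌ La³⁺(aq) + 3 OH⁻(aq)
Call the molar solubility s, so that [La³⁺] = s and [OH⁻] = 3s.
Ksp = [La³⁺][OH⁻]^3 = s · (3s)^3 = 27s^4 = 1.22×10⁻¹⁹
s = 8.20×10⁻⁶ M
[OH⁻] = 3s = 2.46×10⁻⁵ M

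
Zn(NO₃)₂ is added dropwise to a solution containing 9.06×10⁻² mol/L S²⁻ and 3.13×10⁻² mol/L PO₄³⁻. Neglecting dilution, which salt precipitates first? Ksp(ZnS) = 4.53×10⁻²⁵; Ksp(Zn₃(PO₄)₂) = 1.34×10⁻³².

ZnS

Precipitation of each salt begins when its ion product equals Ksp.
For ZnS: [Zn²⁺] = (Ksp/[S²⁻]) = 5.00×10⁻²⁴ mol/L
For Zn₃(PO₄)₂: [Zn²⁺] = (Ksp/[PO₄³⁻]^2)^(1/3) = 2.39×10⁻¹⁰ mol/L
ZnS requires the lower [Zn²⁺], so it precipitates first.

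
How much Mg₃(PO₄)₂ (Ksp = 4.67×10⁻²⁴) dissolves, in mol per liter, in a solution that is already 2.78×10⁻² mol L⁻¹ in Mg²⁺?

2.33×10⁻¹⁰ M

Mg₃(PO₄)₂(s) ⇌ 3 Mg²⁺(aq) + 2 PO₄³⁻(aq)
Mg²⁺ is already present at 2.78×10⁻² mol L⁻¹. If s mol/L of Mg₃(PO₄)₂ dissolves, [PO₄³⁻] = 2s while [Mg²⁺] ≈ 2.78×10⁻² mol L⁻¹.
Ksp = [Mg²⁺]^3[PO₄³⁻]^2 = (2.78×10⁻²)^3(2s)^2
(2s)^2 = 4.67×10⁻²⁴ / (2.78×10⁻²)^3 = 2.17×10⁻¹⁹
s = 2.33×10⁻¹⁰ mol L⁻¹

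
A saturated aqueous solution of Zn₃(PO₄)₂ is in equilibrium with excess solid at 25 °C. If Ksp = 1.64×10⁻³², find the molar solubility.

Zn₃(PO₄)₂(s) ⇌ 3 Zn²⁺(aq) + 2 PO₄³⁻(aq)
If s mol/L of Zn₃(PO₄)₂ dissolves, [Zn²⁺] = 3s and [PO₄³⁻] = 2s.
Ksp = [Zn²⁺]^3[PO₄³⁻]^2 = (3s)^3 · (2s)^2 = 108s^5
108s^5 = 1.64×10⁻³²  ⇒  s^5 = 1.52×10⁻³⁴
s = (1.52×10⁻³⁴)^(1/5) = 1.72×10⁻⁷ mol/L

1.72×10⁻⁷ M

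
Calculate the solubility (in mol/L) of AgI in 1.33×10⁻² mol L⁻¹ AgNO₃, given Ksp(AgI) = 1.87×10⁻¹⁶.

1.41×10⁻¹⁴ M

AgI(s) ⇌ Ag⁺(aq) + I⁻(aq)
Ag⁺ is already present at 1.33×10⁻² mol L⁻¹. If s mol/L of AgI dissolves, [I⁻] = s while [Ag⁺] ≈ 1.33×10⁻² mol L⁻¹.
Ksp = [Ag⁺][I⁻] = (1.33×10⁻²)s
s = 1.87×10⁻¹⁶ / (1.33×10⁻²) = 1.41×10⁻¹⁴
s = 1.41×10⁻¹⁴ mol L⁻¹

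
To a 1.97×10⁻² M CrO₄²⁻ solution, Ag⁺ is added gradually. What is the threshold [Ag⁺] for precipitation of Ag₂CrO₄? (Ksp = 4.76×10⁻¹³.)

Precipitation begins when Q = Ksp.
Ag₂CrO₄(s) ⇌ 2 Ag⁺(aq) + CrO₄²⁻(aq)
Ksp = [Ag⁺]^2[CrO₄²⁻] = [Ag⁺]^2(1.97×10⁻²)
[Ag⁺]^2 = 4.76×10⁻¹³ / (1.97×10⁻²) = 2.42×10⁻¹¹
[Ag⁺] = 4.92×10⁻⁶ M

4.92×10⁻⁶ M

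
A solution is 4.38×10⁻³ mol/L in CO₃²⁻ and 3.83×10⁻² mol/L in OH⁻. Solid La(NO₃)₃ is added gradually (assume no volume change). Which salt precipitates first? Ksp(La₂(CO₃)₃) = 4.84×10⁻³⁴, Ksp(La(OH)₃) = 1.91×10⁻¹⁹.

A salt starts to precipitate once the ion product Q reaches its Ksp.
For La₂(CO₃)₃: [La³⁺] = (Ksp/[CO₃²⁻]^3)^(1/2) = 7.59×10⁻¹⁴ mol/L
For La(OH)₃: [La³⁺] = (Ksp/[OH⁻]^3) = 3.40×10⁻¹⁵ mol/L
La(OH)₃ requires the lower [La³⁺], so it precipitates first.

La(OH)₃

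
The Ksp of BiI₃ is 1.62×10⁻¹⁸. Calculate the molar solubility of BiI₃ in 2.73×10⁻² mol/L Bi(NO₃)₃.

BiI₃(s) ⇌ Bi³⁺(aq) + 3 I⁻(aq)
The solution already contains Bi³⁺ at 2.73×10⁻² mol/L. Let s be the molar solubility of BiI₃.
[Bi³⁺] ≈ 2.73×10⁻² mol/L (common ion dominates); [I⁻] = 3s.
Ksp = [Bi³⁺][I⁻]^3 = (2.73×10⁻²)(3s)^3
(3s)^3 = 1.62×10⁻¹⁸ / (2.73×10⁻²) = 5.93×10⁻¹⁷
s = 1.30×10⁻⁶ mol/L

1.30×10⁻⁶ M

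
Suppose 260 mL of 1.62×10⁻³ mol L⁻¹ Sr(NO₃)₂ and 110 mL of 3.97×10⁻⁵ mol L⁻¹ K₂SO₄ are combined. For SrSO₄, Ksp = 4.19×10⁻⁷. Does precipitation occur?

After mixing, V = 260 mL + 110 mL = 370 mL.
[Sr²⁺] = (1.62×10⁻³)(260)/370 = 1.14×10⁻³ mol L⁻¹
[SO₄²⁻] = (3.97×10⁻⁵)(110)/370 = 1.18×10⁻⁵ mol L⁻¹
Q = [Sr²⁺][SO₄²⁻] = 1.34×10⁻⁸
Since Q (1.34×10⁻⁸) is less than Ksp (4.19×10⁻⁷), no SrSO₄ precipitates.

No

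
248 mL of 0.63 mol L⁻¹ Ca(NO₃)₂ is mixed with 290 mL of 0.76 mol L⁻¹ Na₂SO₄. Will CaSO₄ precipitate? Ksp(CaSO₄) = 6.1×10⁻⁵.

Yes

After mixing, V = 248 mL + 290 mL = 538 mL.
[Ca²⁺] = (0.63)(248)/538 = 0.29 mol L⁻¹
[SO₄²⁻] = (0.76)(290)/538 = 0.41 mol L⁻¹
Q = [Ca²⁺][SO₄²⁻] = 0.12
Since Q (0.12) exceeds Ksp (6.1×10⁻⁵), CaSO₄ will precipitate.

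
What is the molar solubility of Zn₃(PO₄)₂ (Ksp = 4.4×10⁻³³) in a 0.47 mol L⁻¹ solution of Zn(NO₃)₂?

1.0×10⁻¹⁶ M

Zn₃(PO₄)₂(s) ⇌ 3 Zn²⁺(aq) + 2 PO₄³⁻(aq)
Zn²⁺ is already present at 0.47 mol L⁻¹. If s mol/L of Zn₃(PO₄)₂ dissolves, [PO₄³⁻] = 2s while [Zn²⁺] ≈ 0.47 mol L⁻¹.
Ksp = [Zn²⁺]^3[PO₄³⁻]^2 = (0.47)^3(2s)^2
(2s)^2 = 4.4×10⁻³³ / (0.47)^3 = 4.2×10⁻³²
s = 1.0×10⁻¹⁶ mol L⁻¹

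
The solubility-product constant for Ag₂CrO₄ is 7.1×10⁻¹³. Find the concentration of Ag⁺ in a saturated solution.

Ag₂CrO₄(s) ⇌ 2 Ag⁺(aq) + CrO₄²⁻(aq)
Call the molar solubility s, so that [Ag⁺] = 2s and [CrO₄²⁻] = s.
Ksp = [Ag⁺]^2[CrO₄²⁻] = (2s)^2 · s = 4s^3 = 7.1×10⁻¹³
s = 5.6×10⁻⁵ mol L⁻¹
[Ag⁺] = 2s = 1.1×10⁻⁴ mol L⁻¹

1.1×10⁻⁴ M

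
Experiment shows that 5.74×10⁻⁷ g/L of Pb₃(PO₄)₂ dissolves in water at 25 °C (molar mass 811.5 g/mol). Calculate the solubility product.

Ksp = 1.91×10⁻⁴⁴

Convert to molarity: s = 5.74×10⁻⁷ / 811.5 = 7.0733×10⁻¹⁰ mol/L
Pb₃(PO₄)₂(s) ⇌ 3 Pb²⁺(aq) + 2 PO₄³⁻(aq)
With molar solubility s: [Pb²⁺] = 3s, [PO₄³⁻] = 2s.
Ksp = [Pb²⁺]^3[PO₄³⁻]^2 = (3s)^3 · (2s)^2 = 108s^5
Ksp = 108 × (7.0733×10⁻¹⁰)^5 = 1.91×10⁻⁴⁴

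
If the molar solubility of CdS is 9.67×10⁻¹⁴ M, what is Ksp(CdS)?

Ksp = 9.35×10⁻²⁷

CdS(s) ⇌ Cd²⁺(aq) + S²⁻(aq)
Let s be the molar solubility. Then [Cd²⁺] = s and [S²⁻] = s.
Ksp = [Cd²⁺][S²⁻] = s · s = s^2
Ksp = (9.67×10⁻¹⁴)^2 = 9.35×10⁻²⁷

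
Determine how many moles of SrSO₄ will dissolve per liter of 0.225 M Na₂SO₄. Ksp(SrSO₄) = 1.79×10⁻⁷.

SrSO₄(s) ⇌ Sr²⁺(aq) + SO₄²⁻(aq)
With SO₄²⁻ already at 0.225 M and s small, take [SO₄²⁻] ≈ 0.225 M and [Sr²⁺] = s.
Ksp = [Sr²⁺][SO₄²⁻] = s(0.225)
s = 1.79×10⁻⁷ / (0.225) = 7.96×10⁻⁷
s = 7.96×10⁻⁷ M

7.96×10⁻⁷ M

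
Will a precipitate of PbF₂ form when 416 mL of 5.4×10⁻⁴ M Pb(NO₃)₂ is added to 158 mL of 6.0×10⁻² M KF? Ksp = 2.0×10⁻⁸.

Yes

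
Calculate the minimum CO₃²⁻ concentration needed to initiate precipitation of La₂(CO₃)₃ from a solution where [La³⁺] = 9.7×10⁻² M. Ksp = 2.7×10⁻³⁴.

The threshold for precipitation is Q = Ksp.
La₂(CO₃)₃(s) ⇌ 2 La³⁺(aq) + 3 CO₃²⁻(aq)
Ksp = [La³⁺]^2[CO₃²⁻]^3 = [CO₃²⁻]^3(9.7×10⁻²)^2
[CO₃²⁻]^3 = 2.7×10⁻³⁴ / (9.7×10⁻²)^2 = 2.9×10⁻³²
[CO₃²⁻] = 3.1×10⁻¹¹ M

3.1×10⁻¹¹ M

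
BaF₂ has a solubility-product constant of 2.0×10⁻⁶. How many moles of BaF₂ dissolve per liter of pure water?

BaF₂(s) ⇌ Ba²⁺(aq) + 2 F⁻(aq)
Let s be the molar solubility. Then [Ba²⁺] = s and [F⁻] = 2s.
Ksp = [Ba²⁺][F⁻]^2 = s · (2s)^2 = 4s^3
4s^3 = 2.0×10⁻⁶  ⇒  s^3 = 5.0×10⁻⁷
s = (5.0×10⁻⁷)^(1/3) = 7.9×10⁻³ mol L⁻¹

7.9×10⁻³ M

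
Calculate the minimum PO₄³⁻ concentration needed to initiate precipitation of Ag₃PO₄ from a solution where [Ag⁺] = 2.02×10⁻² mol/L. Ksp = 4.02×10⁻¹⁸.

4.88×10⁻¹³ M

The threshold for precipitation is Q = Ksp.
Ag₃PO₄(s) ⇌ 3 Ag⁺(aq) + PO₄³⁻(aq)
Ksp = [Ag⁺]^3[PO₄³⁻] = [PO₄³⁻](2.02×10⁻²)^3
[PO₄³⁻] = 4.02×10⁻¹⁸ / (2.02×10⁻²)^3 = 4.88×10⁻¹³
[PO₄³⁻] = 4.88×10⁻¹³ mol/L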